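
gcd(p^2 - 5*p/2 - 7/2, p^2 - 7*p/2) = p - 7/2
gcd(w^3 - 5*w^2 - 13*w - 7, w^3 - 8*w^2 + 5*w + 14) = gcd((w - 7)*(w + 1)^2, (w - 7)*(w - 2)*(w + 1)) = w^2 - 6*w - 7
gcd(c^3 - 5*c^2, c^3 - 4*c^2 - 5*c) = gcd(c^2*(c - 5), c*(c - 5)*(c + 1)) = c^2 - 5*c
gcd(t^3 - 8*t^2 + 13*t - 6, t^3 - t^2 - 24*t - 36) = t - 6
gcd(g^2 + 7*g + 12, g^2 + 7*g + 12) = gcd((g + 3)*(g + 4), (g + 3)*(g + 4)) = g^2 + 7*g + 12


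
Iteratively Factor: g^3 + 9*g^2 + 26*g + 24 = (g + 3)*(g^2 + 6*g + 8) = (g + 2)*(g + 3)*(g + 4)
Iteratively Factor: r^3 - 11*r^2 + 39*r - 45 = (r - 3)*(r^2 - 8*r + 15) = (r - 5)*(r - 3)*(r - 3)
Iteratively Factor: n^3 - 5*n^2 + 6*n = (n - 3)*(n^2 - 2*n) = (n - 3)*(n - 2)*(n)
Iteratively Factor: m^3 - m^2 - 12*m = (m + 3)*(m^2 - 4*m) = m*(m + 3)*(m - 4)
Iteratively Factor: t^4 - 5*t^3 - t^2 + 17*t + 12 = (t + 1)*(t^3 - 6*t^2 + 5*t + 12) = (t + 1)^2*(t^2 - 7*t + 12) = (t - 4)*(t + 1)^2*(t - 3)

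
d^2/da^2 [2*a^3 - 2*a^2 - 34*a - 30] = 12*a - 4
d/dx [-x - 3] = -1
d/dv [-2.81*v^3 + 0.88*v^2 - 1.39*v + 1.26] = -8.43*v^2 + 1.76*v - 1.39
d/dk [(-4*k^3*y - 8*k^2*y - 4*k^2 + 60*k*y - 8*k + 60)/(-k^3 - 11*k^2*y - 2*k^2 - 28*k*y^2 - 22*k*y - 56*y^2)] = 4*(-(3*k^2 + 22*k*y + 4*k + 28*y^2 + 22*y)*(k^3*y + 2*k^2*y + k^2 - 15*k*y + 2*k - 15) + (3*k^2*y + 4*k*y + 2*k - 15*y + 2)*(k^3 + 11*k^2*y + 2*k^2 + 28*k*y^2 + 22*k*y + 56*y^2))/(k^3 + 11*k^2*y + 2*k^2 + 28*k*y^2 + 22*k*y + 56*y^2)^2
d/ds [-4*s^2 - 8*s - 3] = -8*s - 8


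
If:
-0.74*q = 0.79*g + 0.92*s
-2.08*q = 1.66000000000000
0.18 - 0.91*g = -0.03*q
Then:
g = 0.17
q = -0.80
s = 0.49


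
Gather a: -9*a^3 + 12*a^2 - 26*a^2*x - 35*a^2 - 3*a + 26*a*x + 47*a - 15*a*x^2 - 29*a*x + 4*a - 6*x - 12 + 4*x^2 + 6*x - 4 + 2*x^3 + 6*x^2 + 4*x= -9*a^3 + a^2*(-26*x - 23) + a*(-15*x^2 - 3*x + 48) + 2*x^3 + 10*x^2 + 4*x - 16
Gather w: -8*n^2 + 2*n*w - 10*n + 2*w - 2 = -8*n^2 - 10*n + w*(2*n + 2) - 2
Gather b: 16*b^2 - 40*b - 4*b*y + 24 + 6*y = 16*b^2 + b*(-4*y - 40) + 6*y + 24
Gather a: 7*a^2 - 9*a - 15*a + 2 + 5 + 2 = 7*a^2 - 24*a + 9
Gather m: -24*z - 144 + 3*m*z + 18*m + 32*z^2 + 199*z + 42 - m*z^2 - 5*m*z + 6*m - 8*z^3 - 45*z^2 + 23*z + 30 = m*(-z^2 - 2*z + 24) - 8*z^3 - 13*z^2 + 198*z - 72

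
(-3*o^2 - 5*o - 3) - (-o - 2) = -3*o^2 - 4*o - 1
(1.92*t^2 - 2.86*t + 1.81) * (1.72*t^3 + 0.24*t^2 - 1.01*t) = 3.3024*t^5 - 4.4584*t^4 + 0.4876*t^3 + 3.323*t^2 - 1.8281*t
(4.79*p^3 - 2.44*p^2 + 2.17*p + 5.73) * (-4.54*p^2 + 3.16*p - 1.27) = -21.7466*p^5 + 26.214*p^4 - 23.6455*p^3 - 16.0582*p^2 + 15.3509*p - 7.2771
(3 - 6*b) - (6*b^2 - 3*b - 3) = -6*b^2 - 3*b + 6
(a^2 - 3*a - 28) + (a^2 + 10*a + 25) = 2*a^2 + 7*a - 3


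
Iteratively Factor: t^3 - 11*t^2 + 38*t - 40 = (t - 4)*(t^2 - 7*t + 10) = (t - 5)*(t - 4)*(t - 2)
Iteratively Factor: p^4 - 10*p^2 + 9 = (p + 1)*(p^3 - p^2 - 9*p + 9) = (p - 3)*(p + 1)*(p^2 + 2*p - 3) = (p - 3)*(p + 1)*(p + 3)*(p - 1)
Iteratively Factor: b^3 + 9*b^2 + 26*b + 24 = (b + 2)*(b^2 + 7*b + 12) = (b + 2)*(b + 3)*(b + 4)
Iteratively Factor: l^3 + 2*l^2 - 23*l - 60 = (l + 3)*(l^2 - l - 20) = (l + 3)*(l + 4)*(l - 5)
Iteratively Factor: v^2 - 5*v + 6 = (v - 2)*(v - 3)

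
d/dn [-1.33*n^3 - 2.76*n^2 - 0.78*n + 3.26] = -3.99*n^2 - 5.52*n - 0.78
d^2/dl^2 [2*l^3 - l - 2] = 12*l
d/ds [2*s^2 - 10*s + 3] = 4*s - 10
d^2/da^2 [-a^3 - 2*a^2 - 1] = -6*a - 4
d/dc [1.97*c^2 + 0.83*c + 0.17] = 3.94*c + 0.83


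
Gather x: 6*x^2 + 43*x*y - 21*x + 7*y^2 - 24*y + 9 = 6*x^2 + x*(43*y - 21) + 7*y^2 - 24*y + 9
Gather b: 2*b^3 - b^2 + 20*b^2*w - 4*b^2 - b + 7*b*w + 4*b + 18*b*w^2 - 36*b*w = 2*b^3 + b^2*(20*w - 5) + b*(18*w^2 - 29*w + 3)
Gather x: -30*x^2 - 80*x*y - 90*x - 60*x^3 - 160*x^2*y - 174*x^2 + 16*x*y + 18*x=-60*x^3 + x^2*(-160*y - 204) + x*(-64*y - 72)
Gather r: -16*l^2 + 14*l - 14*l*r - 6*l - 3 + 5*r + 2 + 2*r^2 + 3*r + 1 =-16*l^2 + 8*l + 2*r^2 + r*(8 - 14*l)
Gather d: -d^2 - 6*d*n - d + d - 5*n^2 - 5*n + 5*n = -d^2 - 6*d*n - 5*n^2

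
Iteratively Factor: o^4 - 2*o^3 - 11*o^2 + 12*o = (o + 3)*(o^3 - 5*o^2 + 4*o) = o*(o + 3)*(o^2 - 5*o + 4) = o*(o - 4)*(o + 3)*(o - 1)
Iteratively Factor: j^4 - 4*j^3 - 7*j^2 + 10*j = (j - 5)*(j^3 + j^2 - 2*j) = (j - 5)*(j - 1)*(j^2 + 2*j) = j*(j - 5)*(j - 1)*(j + 2)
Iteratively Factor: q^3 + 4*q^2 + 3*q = (q + 1)*(q^2 + 3*q) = (q + 1)*(q + 3)*(q)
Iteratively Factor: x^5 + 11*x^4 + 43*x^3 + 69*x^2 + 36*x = (x + 4)*(x^4 + 7*x^3 + 15*x^2 + 9*x) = (x + 3)*(x + 4)*(x^3 + 4*x^2 + 3*x) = x*(x + 3)*(x + 4)*(x^2 + 4*x + 3) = x*(x + 1)*(x + 3)*(x + 4)*(x + 3)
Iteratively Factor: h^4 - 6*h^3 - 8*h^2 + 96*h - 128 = (h - 2)*(h^3 - 4*h^2 - 16*h + 64) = (h - 4)*(h - 2)*(h^2 - 16) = (h - 4)^2*(h - 2)*(h + 4)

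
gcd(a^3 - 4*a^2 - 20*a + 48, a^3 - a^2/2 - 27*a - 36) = a^2 - 2*a - 24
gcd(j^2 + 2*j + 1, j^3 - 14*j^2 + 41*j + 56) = j + 1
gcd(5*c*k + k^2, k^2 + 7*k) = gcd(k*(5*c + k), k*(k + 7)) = k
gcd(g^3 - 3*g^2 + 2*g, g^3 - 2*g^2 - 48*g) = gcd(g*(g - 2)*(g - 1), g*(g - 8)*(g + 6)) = g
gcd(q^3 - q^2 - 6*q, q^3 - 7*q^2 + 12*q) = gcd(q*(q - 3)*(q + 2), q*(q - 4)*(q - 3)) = q^2 - 3*q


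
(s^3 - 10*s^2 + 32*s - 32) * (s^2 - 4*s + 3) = s^5 - 14*s^4 + 75*s^3 - 190*s^2 + 224*s - 96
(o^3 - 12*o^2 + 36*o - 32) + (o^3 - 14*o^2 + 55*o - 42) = 2*o^3 - 26*o^2 + 91*o - 74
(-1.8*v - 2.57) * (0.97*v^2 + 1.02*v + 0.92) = -1.746*v^3 - 4.3289*v^2 - 4.2774*v - 2.3644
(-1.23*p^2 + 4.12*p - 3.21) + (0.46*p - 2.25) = -1.23*p^2 + 4.58*p - 5.46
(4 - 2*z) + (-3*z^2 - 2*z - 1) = -3*z^2 - 4*z + 3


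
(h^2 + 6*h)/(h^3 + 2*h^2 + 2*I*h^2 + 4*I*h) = (h + 6)/(h^2 + 2*h*(1 + I) + 4*I)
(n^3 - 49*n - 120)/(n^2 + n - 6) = (n^2 - 3*n - 40)/(n - 2)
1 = 1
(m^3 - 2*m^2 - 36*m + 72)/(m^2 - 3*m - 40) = (-m^3 + 2*m^2 + 36*m - 72)/(-m^2 + 3*m + 40)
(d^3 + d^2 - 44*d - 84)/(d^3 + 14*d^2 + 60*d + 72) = (d - 7)/(d + 6)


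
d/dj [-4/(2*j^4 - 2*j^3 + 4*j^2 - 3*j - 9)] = 4*(8*j^3 - 6*j^2 + 8*j - 3)/(-2*j^4 + 2*j^3 - 4*j^2 + 3*j + 9)^2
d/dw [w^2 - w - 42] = 2*w - 1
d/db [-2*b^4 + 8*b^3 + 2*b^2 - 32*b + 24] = -8*b^3 + 24*b^2 + 4*b - 32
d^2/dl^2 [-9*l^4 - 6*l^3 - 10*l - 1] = 36*l*(-3*l - 1)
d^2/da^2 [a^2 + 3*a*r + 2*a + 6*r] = 2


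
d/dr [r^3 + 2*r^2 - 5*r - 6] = 3*r^2 + 4*r - 5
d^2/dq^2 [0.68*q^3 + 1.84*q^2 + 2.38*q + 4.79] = 4.08*q + 3.68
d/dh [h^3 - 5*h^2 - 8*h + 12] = 3*h^2 - 10*h - 8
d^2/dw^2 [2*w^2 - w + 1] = 4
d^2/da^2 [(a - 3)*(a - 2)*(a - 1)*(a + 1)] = 12*a^2 - 30*a + 10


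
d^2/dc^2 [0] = 0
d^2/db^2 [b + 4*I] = 0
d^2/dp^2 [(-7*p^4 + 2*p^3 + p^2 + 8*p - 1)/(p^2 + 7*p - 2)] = 2*(-7*p^6 - 147*p^5 - 987*p^4 + 887*p^3 - 249*p^2 + 51*p + 65)/(p^6 + 21*p^5 + 141*p^4 + 259*p^3 - 282*p^2 + 84*p - 8)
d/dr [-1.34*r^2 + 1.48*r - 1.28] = 1.48 - 2.68*r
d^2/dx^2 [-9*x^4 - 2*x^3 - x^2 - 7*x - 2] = -108*x^2 - 12*x - 2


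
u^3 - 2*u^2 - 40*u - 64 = (u - 8)*(u + 2)*(u + 4)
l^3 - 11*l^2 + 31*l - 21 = (l - 7)*(l - 3)*(l - 1)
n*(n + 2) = n^2 + 2*n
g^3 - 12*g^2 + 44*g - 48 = (g - 6)*(g - 4)*(g - 2)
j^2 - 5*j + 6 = (j - 3)*(j - 2)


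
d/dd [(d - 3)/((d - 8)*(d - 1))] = (-d^2 + 6*d - 19)/(d^4 - 18*d^3 + 97*d^2 - 144*d + 64)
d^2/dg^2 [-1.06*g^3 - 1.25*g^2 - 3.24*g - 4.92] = -6.36*g - 2.5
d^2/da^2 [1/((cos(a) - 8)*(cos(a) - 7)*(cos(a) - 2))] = (-1352*(1 - cos(a)^2)^2 + 12*sin(a)^6 + 3*cos(a)^6 + 187*cos(a)^5 + 3106*cos(a)^3 - 198*cos(a)^2 - 17732*cos(a) + 12324)/((cos(a) - 8)^3*(cos(a) - 7)^3*(cos(a) - 2)^3)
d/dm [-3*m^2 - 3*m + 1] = -6*m - 3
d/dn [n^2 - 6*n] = 2*n - 6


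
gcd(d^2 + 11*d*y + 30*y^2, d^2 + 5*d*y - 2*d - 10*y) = d + 5*y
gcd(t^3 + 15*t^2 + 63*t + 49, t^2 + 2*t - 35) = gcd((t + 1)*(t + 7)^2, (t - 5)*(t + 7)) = t + 7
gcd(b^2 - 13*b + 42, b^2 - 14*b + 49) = b - 7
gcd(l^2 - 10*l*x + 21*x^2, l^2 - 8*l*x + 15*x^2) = -l + 3*x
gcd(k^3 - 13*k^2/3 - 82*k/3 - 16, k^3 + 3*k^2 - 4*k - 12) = k + 3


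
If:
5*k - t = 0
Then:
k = t/5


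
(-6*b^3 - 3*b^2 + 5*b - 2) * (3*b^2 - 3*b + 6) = -18*b^5 + 9*b^4 - 12*b^3 - 39*b^2 + 36*b - 12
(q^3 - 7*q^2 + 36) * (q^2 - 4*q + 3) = q^5 - 11*q^4 + 31*q^3 + 15*q^2 - 144*q + 108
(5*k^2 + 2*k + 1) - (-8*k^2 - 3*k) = 13*k^2 + 5*k + 1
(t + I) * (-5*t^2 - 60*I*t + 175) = -5*t^3 - 65*I*t^2 + 235*t + 175*I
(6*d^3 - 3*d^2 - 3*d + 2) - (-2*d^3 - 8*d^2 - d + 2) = 8*d^3 + 5*d^2 - 2*d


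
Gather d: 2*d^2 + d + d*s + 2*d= 2*d^2 + d*(s + 3)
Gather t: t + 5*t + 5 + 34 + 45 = 6*t + 84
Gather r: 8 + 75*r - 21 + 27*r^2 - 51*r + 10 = 27*r^2 + 24*r - 3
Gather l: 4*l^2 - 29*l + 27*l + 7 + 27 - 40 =4*l^2 - 2*l - 6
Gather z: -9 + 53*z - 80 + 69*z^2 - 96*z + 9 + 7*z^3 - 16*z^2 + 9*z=7*z^3 + 53*z^2 - 34*z - 80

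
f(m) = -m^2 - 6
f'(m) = -2*m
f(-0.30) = -6.09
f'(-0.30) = 0.60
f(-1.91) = -9.65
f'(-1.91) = 3.82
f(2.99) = -14.94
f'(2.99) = -5.98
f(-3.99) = -21.92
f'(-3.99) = 7.98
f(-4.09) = -22.73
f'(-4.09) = 8.18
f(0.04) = -6.00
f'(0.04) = -0.08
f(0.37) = -6.14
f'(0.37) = -0.74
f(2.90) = -14.41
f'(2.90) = -5.80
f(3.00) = -15.00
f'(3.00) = -6.00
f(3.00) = -15.00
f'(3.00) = -6.00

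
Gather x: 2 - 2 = 0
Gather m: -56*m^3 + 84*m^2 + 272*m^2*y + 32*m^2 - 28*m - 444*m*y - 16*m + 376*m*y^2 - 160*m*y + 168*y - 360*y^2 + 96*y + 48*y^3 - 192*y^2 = -56*m^3 + m^2*(272*y + 116) + m*(376*y^2 - 604*y - 44) + 48*y^3 - 552*y^2 + 264*y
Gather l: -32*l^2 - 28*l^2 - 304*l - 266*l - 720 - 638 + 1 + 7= -60*l^2 - 570*l - 1350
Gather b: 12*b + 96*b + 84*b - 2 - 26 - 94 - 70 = 192*b - 192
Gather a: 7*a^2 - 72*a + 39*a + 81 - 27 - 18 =7*a^2 - 33*a + 36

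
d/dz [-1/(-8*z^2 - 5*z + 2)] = (-16*z - 5)/(8*z^2 + 5*z - 2)^2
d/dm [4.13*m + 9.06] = 4.13000000000000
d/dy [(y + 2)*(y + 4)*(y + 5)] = 3*y^2 + 22*y + 38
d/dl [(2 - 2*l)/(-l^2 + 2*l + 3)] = 2*(-l^2 + 2*l - 5)/(l^4 - 4*l^3 - 2*l^2 + 12*l + 9)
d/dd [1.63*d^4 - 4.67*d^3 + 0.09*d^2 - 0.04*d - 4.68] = 6.52*d^3 - 14.01*d^2 + 0.18*d - 0.04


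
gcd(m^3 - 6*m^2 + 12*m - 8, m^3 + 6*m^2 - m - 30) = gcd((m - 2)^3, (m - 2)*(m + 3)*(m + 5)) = m - 2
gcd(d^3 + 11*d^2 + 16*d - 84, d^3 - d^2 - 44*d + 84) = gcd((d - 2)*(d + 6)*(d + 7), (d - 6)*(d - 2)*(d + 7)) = d^2 + 5*d - 14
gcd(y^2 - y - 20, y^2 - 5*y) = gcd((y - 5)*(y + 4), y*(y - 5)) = y - 5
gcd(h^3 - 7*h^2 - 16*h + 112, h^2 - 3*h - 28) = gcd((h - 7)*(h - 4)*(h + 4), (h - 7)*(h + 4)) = h^2 - 3*h - 28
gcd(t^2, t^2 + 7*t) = t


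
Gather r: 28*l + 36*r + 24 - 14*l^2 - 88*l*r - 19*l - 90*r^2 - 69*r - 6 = -14*l^2 + 9*l - 90*r^2 + r*(-88*l - 33) + 18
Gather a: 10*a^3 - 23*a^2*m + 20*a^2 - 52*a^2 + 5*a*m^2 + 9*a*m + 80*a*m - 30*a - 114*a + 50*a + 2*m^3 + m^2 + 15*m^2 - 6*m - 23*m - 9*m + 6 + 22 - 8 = 10*a^3 + a^2*(-23*m - 32) + a*(5*m^2 + 89*m - 94) + 2*m^3 + 16*m^2 - 38*m + 20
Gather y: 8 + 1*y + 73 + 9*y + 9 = 10*y + 90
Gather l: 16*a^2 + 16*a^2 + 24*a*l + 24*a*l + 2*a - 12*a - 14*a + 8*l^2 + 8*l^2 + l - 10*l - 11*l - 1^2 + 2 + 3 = 32*a^2 - 24*a + 16*l^2 + l*(48*a - 20) + 4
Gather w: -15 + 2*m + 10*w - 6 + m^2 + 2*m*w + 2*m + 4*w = m^2 + 4*m + w*(2*m + 14) - 21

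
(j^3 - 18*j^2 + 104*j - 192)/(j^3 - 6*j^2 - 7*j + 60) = (j^2 - 14*j + 48)/(j^2 - 2*j - 15)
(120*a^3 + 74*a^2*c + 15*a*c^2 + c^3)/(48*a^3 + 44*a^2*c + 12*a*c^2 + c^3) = (5*a + c)/(2*a + c)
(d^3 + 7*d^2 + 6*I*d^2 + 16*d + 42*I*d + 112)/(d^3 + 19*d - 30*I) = (d^2 + d*(7 + 8*I) + 56*I)/(d^2 + 2*I*d + 15)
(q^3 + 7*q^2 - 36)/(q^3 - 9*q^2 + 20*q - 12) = (q^2 + 9*q + 18)/(q^2 - 7*q + 6)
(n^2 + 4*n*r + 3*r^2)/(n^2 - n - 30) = (n^2 + 4*n*r + 3*r^2)/(n^2 - n - 30)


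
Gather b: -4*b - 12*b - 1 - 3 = -16*b - 4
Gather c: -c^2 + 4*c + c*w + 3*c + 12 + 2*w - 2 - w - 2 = -c^2 + c*(w + 7) + w + 8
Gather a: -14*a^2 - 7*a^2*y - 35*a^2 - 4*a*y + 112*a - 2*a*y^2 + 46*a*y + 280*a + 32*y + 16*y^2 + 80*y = a^2*(-7*y - 49) + a*(-2*y^2 + 42*y + 392) + 16*y^2 + 112*y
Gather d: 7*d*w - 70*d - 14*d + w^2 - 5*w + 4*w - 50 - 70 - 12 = d*(7*w - 84) + w^2 - w - 132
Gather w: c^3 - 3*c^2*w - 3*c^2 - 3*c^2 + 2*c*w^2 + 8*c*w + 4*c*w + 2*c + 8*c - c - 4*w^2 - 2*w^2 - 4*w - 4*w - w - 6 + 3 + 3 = c^3 - 6*c^2 + 9*c + w^2*(2*c - 6) + w*(-3*c^2 + 12*c - 9)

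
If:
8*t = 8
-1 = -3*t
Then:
No Solution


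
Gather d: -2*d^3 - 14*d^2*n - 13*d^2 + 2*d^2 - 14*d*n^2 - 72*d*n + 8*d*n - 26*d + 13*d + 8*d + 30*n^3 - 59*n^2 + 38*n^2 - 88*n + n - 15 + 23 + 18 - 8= -2*d^3 + d^2*(-14*n - 11) + d*(-14*n^2 - 64*n - 5) + 30*n^3 - 21*n^2 - 87*n + 18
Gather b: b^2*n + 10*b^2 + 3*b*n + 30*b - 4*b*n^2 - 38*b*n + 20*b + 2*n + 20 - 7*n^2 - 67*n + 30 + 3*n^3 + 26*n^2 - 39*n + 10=b^2*(n + 10) + b*(-4*n^2 - 35*n + 50) + 3*n^3 + 19*n^2 - 104*n + 60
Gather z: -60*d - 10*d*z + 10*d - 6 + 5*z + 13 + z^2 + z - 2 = -50*d + z^2 + z*(6 - 10*d) + 5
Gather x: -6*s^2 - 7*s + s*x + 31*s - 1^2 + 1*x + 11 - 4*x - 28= -6*s^2 + 24*s + x*(s - 3) - 18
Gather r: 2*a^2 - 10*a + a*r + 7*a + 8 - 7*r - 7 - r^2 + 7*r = 2*a^2 + a*r - 3*a - r^2 + 1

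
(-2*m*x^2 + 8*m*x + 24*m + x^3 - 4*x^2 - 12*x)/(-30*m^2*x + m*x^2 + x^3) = (-2*m*x^2 + 8*m*x + 24*m + x^3 - 4*x^2 - 12*x)/(x*(-30*m^2 + m*x + x^2))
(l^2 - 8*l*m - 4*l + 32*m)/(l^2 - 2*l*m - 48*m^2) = (l - 4)/(l + 6*m)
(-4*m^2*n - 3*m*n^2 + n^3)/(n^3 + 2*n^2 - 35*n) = (-4*m^2 - 3*m*n + n^2)/(n^2 + 2*n - 35)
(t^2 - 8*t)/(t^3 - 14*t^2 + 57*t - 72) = t/(t^2 - 6*t + 9)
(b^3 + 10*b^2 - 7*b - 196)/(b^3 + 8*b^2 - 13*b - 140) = (b + 7)/(b + 5)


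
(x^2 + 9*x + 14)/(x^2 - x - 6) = (x + 7)/(x - 3)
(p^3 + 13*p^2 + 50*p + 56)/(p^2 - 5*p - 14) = (p^2 + 11*p + 28)/(p - 7)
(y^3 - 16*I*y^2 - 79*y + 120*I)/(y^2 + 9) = (y^2 - 13*I*y - 40)/(y + 3*I)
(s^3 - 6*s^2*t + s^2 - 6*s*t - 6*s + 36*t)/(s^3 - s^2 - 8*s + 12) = (s - 6*t)/(s - 2)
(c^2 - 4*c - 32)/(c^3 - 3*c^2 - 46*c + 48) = (c + 4)/(c^2 + 5*c - 6)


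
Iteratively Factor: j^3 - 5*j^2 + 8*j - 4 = (j - 2)*(j^2 - 3*j + 2) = (j - 2)^2*(j - 1)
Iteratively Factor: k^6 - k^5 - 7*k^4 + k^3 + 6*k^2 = (k + 1)*(k^5 - 2*k^4 - 5*k^3 + 6*k^2) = (k - 3)*(k + 1)*(k^4 + k^3 - 2*k^2) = k*(k - 3)*(k + 1)*(k^3 + k^2 - 2*k) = k*(k - 3)*(k - 1)*(k + 1)*(k^2 + 2*k) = k^2*(k - 3)*(k - 1)*(k + 1)*(k + 2)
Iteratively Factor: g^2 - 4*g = (g - 4)*(g)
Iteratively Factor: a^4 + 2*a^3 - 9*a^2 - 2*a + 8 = (a - 1)*(a^3 + 3*a^2 - 6*a - 8) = (a - 1)*(a + 4)*(a^2 - a - 2) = (a - 2)*(a - 1)*(a + 4)*(a + 1)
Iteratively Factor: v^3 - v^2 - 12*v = (v + 3)*(v^2 - 4*v) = v*(v + 3)*(v - 4)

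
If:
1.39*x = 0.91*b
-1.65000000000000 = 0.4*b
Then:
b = -4.12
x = -2.70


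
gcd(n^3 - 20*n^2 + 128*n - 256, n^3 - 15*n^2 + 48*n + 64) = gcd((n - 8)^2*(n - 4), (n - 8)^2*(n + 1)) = n^2 - 16*n + 64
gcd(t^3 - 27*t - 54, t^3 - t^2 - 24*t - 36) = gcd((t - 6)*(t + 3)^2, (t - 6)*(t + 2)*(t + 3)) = t^2 - 3*t - 18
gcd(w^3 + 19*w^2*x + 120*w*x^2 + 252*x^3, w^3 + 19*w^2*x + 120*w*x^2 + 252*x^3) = w^3 + 19*w^2*x + 120*w*x^2 + 252*x^3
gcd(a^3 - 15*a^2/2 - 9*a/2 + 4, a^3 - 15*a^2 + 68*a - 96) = a - 8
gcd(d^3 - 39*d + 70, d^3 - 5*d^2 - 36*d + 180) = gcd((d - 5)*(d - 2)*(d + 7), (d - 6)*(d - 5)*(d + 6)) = d - 5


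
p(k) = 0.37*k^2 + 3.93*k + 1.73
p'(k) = 0.74*k + 3.93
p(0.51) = 3.83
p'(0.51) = 4.31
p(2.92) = 16.36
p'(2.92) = 6.09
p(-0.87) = -1.41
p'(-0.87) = 3.29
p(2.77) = 15.46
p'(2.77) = 5.98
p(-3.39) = -7.34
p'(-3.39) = 1.42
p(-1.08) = -2.08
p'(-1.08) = 3.13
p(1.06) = 6.31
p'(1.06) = 4.71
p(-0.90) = -1.51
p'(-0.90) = 3.26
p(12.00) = 102.17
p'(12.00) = 12.81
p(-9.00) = -3.67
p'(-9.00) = -2.73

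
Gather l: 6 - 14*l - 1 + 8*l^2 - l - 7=8*l^2 - 15*l - 2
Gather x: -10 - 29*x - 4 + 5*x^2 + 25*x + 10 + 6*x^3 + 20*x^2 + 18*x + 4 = 6*x^3 + 25*x^2 + 14*x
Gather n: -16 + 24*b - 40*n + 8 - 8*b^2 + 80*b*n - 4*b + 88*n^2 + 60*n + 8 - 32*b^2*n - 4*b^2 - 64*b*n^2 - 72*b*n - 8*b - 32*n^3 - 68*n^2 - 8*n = -12*b^2 + 12*b - 32*n^3 + n^2*(20 - 64*b) + n*(-32*b^2 + 8*b + 12)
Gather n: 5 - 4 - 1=0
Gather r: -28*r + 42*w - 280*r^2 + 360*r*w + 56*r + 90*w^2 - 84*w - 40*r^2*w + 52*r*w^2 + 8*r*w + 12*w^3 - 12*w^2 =r^2*(-40*w - 280) + r*(52*w^2 + 368*w + 28) + 12*w^3 + 78*w^2 - 42*w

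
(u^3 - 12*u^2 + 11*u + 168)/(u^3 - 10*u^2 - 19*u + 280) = (u + 3)/(u + 5)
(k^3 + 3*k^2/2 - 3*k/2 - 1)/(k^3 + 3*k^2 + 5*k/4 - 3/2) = 2*(2*k^2 - k - 1)/(4*k^2 + 4*k - 3)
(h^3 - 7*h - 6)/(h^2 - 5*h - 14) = (h^2 - 2*h - 3)/(h - 7)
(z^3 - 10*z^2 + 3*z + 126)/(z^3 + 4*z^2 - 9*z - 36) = (z^2 - 13*z + 42)/(z^2 + z - 12)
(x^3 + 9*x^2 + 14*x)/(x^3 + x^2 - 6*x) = (x^2 + 9*x + 14)/(x^2 + x - 6)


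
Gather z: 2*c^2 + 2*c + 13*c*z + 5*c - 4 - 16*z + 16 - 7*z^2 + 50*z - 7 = 2*c^2 + 7*c - 7*z^2 + z*(13*c + 34) + 5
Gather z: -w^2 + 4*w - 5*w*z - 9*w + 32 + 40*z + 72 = -w^2 - 5*w + z*(40 - 5*w) + 104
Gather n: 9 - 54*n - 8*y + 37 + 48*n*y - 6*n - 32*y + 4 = n*(48*y - 60) - 40*y + 50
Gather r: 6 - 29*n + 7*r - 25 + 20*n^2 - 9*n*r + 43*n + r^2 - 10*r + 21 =20*n^2 + 14*n + r^2 + r*(-9*n - 3) + 2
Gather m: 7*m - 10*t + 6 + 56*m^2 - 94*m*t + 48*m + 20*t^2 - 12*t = 56*m^2 + m*(55 - 94*t) + 20*t^2 - 22*t + 6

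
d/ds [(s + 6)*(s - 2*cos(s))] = s + (s + 6)*(2*sin(s) + 1) - 2*cos(s)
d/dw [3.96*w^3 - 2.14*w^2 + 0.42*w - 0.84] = 11.88*w^2 - 4.28*w + 0.42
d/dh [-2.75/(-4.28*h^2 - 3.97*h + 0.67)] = (-23.54*h - 10.9175)/(4.28*h^2 + 3.97*h - 0.67)^2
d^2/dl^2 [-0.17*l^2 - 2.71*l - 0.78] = -0.340000000000000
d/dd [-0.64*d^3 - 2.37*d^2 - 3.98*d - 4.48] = -1.92*d^2 - 4.74*d - 3.98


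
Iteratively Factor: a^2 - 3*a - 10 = (a - 5)*(a + 2)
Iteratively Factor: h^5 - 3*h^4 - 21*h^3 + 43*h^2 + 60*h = (h - 3)*(h^4 - 21*h^2 - 20*h) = h*(h - 3)*(h^3 - 21*h - 20) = h*(h - 5)*(h - 3)*(h^2 + 5*h + 4) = h*(h - 5)*(h - 3)*(h + 1)*(h + 4)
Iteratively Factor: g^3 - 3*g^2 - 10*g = (g + 2)*(g^2 - 5*g) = (g - 5)*(g + 2)*(g)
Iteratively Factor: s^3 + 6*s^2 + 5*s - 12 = (s - 1)*(s^2 + 7*s + 12) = (s - 1)*(s + 4)*(s + 3)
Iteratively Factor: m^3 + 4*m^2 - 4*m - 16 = (m + 2)*(m^2 + 2*m - 8) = (m - 2)*(m + 2)*(m + 4)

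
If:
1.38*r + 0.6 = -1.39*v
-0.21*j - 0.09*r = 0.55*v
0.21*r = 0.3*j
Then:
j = -0.54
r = -0.77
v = 0.33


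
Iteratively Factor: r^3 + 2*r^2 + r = (r + 1)*(r^2 + r) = (r + 1)^2*(r)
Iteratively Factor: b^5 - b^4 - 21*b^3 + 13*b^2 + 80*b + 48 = (b + 1)*(b^4 - 2*b^3 - 19*b^2 + 32*b + 48) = (b - 3)*(b + 1)*(b^3 + b^2 - 16*b - 16) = (b - 3)*(b + 1)^2*(b^2 - 16) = (b - 3)*(b + 1)^2*(b + 4)*(b - 4)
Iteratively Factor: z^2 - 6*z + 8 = (z - 2)*(z - 4)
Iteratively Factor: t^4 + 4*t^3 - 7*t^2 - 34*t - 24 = (t - 3)*(t^3 + 7*t^2 + 14*t + 8) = (t - 3)*(t + 4)*(t^2 + 3*t + 2) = (t - 3)*(t + 2)*(t + 4)*(t + 1)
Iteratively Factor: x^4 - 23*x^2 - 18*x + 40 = (x - 5)*(x^3 + 5*x^2 + 2*x - 8) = (x - 5)*(x - 1)*(x^2 + 6*x + 8) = (x - 5)*(x - 1)*(x + 4)*(x + 2)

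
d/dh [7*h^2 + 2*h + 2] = 14*h + 2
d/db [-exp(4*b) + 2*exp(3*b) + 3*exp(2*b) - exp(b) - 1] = (-4*exp(3*b) + 6*exp(2*b) + 6*exp(b) - 1)*exp(b)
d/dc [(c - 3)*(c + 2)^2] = (c + 2)*(3*c - 4)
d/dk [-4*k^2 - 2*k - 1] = -8*k - 2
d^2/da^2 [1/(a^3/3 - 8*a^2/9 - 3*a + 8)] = 18*((8 - 9*a)*(3*a^3 - 8*a^2 - 27*a + 72) + (-9*a^2 + 16*a + 27)^2)/(3*a^3 - 8*a^2 - 27*a + 72)^3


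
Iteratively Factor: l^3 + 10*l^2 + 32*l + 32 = (l + 2)*(l^2 + 8*l + 16) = (l + 2)*(l + 4)*(l + 4)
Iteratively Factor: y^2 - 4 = (y - 2)*(y + 2)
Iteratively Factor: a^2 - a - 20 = (a + 4)*(a - 5)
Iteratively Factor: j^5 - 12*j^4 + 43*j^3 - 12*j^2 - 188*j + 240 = (j - 5)*(j^4 - 7*j^3 + 8*j^2 + 28*j - 48) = (j - 5)*(j - 2)*(j^3 - 5*j^2 - 2*j + 24) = (j - 5)*(j - 2)*(j + 2)*(j^2 - 7*j + 12) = (j - 5)*(j - 3)*(j - 2)*(j + 2)*(j - 4)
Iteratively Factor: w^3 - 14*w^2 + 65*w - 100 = (w - 5)*(w^2 - 9*w + 20) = (w - 5)^2*(w - 4)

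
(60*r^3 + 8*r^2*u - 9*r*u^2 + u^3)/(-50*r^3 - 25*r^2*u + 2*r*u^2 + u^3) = (-6*r + u)/(5*r + u)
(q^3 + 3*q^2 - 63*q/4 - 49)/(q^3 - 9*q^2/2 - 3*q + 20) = (4*q^2 + 28*q + 49)/(2*(2*q^2 - q - 10))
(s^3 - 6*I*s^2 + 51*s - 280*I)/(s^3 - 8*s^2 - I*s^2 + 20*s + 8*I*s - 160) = (s^2 - I*s + 56)/(s^2 + 4*s*(-2 + I) - 32*I)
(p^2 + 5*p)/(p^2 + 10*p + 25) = p/(p + 5)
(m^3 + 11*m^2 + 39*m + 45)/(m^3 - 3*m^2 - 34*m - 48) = (m^2 + 8*m + 15)/(m^2 - 6*m - 16)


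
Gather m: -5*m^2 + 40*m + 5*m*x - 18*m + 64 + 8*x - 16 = -5*m^2 + m*(5*x + 22) + 8*x + 48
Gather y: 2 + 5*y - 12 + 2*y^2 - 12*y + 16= 2*y^2 - 7*y + 6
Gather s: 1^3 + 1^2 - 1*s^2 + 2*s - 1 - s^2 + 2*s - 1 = -2*s^2 + 4*s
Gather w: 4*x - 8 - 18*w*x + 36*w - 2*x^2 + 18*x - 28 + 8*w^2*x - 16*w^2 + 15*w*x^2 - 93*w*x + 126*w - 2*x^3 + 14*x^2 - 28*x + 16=w^2*(8*x - 16) + w*(15*x^2 - 111*x + 162) - 2*x^3 + 12*x^2 - 6*x - 20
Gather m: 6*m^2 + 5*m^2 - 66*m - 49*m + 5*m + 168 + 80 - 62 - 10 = 11*m^2 - 110*m + 176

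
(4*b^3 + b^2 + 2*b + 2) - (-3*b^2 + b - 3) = 4*b^3 + 4*b^2 + b + 5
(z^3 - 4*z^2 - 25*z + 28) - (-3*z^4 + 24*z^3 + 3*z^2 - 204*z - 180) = 3*z^4 - 23*z^3 - 7*z^2 + 179*z + 208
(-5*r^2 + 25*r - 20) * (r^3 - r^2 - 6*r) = -5*r^5 + 30*r^4 - 15*r^3 - 130*r^2 + 120*r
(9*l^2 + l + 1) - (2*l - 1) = 9*l^2 - l + 2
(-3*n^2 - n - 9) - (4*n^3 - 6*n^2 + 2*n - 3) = -4*n^3 + 3*n^2 - 3*n - 6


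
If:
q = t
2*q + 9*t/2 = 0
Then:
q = 0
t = 0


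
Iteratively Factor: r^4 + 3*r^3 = (r)*(r^3 + 3*r^2) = r^2*(r^2 + 3*r) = r^2*(r + 3)*(r)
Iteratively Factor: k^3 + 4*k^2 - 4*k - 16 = (k - 2)*(k^2 + 6*k + 8) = (k - 2)*(k + 4)*(k + 2)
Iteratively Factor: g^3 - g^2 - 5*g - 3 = (g + 1)*(g^2 - 2*g - 3) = (g - 3)*(g + 1)*(g + 1)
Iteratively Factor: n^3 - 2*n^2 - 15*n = (n + 3)*(n^2 - 5*n) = (n - 5)*(n + 3)*(n)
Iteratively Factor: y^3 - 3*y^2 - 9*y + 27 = (y + 3)*(y^2 - 6*y + 9) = (y - 3)*(y + 3)*(y - 3)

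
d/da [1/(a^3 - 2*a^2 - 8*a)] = (-3*a^2 + 4*a + 8)/(a^2*(-a^2 + 2*a + 8)^2)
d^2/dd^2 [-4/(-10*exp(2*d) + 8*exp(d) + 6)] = 8*((1 - 5*exp(d))*(-5*exp(2*d) + 4*exp(d) + 3) - 2*(5*exp(d) - 2)^2*exp(d))*exp(d)/(-5*exp(2*d) + 4*exp(d) + 3)^3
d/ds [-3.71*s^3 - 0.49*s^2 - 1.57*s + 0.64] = -11.13*s^2 - 0.98*s - 1.57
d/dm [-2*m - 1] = -2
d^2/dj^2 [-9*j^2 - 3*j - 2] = -18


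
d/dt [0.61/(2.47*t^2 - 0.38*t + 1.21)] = (0.2318 - 3.0134*t)/(2.47*t^2 - 0.38*t + 1.21)^2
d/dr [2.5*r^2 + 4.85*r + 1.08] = 5.0*r + 4.85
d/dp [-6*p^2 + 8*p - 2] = 8 - 12*p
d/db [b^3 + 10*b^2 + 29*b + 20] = 3*b^2 + 20*b + 29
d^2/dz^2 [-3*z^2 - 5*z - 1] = -6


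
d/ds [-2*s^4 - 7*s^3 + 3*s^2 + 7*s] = -8*s^3 - 21*s^2 + 6*s + 7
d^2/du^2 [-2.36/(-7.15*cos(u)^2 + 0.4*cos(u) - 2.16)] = (-482.5964*(1 - cos(u)^2)^2 + 20.2488*cos(u)^3 - 95.8844399999999*cos(u)^2 - 42.53664*cos(u) + 410.45592)/(7.15*cos(u)^2 - 0.4*cos(u) + 2.16)^3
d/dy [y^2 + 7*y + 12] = 2*y + 7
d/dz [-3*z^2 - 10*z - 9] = -6*z - 10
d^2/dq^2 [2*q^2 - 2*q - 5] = 4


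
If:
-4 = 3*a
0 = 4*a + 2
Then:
No Solution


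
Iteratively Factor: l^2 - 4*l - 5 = (l - 5)*(l + 1)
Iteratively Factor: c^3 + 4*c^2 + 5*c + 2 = (c + 2)*(c^2 + 2*c + 1) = (c + 1)*(c + 2)*(c + 1)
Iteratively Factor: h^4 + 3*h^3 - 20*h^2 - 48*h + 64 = (h - 1)*(h^3 + 4*h^2 - 16*h - 64) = (h - 4)*(h - 1)*(h^2 + 8*h + 16) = (h - 4)*(h - 1)*(h + 4)*(h + 4)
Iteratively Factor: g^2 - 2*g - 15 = (g + 3)*(g - 5)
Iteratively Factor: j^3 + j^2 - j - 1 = (j - 1)*(j^2 + 2*j + 1) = (j - 1)*(j + 1)*(j + 1)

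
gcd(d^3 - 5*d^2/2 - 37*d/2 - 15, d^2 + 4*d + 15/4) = d + 5/2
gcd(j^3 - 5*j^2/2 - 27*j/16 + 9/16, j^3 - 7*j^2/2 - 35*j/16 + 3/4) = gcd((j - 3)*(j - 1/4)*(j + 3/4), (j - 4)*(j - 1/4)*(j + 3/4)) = j^2 + j/2 - 3/16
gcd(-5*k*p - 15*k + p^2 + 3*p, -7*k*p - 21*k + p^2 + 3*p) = p + 3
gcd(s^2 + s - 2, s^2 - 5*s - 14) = s + 2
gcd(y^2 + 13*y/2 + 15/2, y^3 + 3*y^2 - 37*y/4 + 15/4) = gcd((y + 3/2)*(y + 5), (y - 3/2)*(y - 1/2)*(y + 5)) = y + 5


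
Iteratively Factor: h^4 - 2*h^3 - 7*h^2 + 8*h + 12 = (h + 1)*(h^3 - 3*h^2 - 4*h + 12) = (h + 1)*(h + 2)*(h^2 - 5*h + 6) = (h - 3)*(h + 1)*(h + 2)*(h - 2)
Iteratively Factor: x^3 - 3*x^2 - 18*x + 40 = (x - 2)*(x^2 - x - 20) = (x - 5)*(x - 2)*(x + 4)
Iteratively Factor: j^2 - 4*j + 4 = (j - 2)*(j - 2)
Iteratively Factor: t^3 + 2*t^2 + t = (t + 1)*(t^2 + t) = (t + 1)^2*(t)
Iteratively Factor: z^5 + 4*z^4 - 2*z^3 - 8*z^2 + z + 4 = (z + 1)*(z^4 + 3*z^3 - 5*z^2 - 3*z + 4) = (z - 1)*(z + 1)*(z^3 + 4*z^2 - z - 4) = (z - 1)^2*(z + 1)*(z^2 + 5*z + 4) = (z - 1)^2*(z + 1)^2*(z + 4)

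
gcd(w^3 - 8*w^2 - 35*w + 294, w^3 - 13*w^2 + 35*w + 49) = w^2 - 14*w + 49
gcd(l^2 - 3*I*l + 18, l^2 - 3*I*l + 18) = l^2 - 3*I*l + 18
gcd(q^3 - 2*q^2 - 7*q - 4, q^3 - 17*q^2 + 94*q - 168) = q - 4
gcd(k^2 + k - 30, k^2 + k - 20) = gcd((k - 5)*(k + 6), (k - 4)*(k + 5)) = 1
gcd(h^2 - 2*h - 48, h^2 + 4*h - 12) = h + 6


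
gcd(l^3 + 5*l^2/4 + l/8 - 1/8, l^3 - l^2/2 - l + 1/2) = l + 1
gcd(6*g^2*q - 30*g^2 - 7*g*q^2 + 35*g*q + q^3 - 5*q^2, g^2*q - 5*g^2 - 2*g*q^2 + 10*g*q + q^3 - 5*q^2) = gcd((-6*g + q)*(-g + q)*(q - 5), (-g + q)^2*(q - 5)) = -g*q + 5*g + q^2 - 5*q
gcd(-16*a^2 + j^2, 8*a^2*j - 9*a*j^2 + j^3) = 1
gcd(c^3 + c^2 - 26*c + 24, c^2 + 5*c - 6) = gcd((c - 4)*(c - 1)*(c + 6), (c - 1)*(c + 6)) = c^2 + 5*c - 6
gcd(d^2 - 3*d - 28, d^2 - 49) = d - 7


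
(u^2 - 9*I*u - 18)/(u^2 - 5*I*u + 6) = (u - 3*I)/(u + I)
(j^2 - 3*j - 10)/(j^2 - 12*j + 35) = (j + 2)/(j - 7)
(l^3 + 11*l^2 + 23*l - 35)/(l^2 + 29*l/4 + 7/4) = 4*(l^2 + 4*l - 5)/(4*l + 1)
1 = 1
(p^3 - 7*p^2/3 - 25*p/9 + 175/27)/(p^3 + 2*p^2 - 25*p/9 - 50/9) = (p - 7/3)/(p + 2)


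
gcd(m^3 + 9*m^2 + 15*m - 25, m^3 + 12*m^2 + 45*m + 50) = m^2 + 10*m + 25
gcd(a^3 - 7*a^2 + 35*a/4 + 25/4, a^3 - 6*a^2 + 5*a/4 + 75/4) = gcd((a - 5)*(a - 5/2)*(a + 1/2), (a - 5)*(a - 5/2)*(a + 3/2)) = a^2 - 15*a/2 + 25/2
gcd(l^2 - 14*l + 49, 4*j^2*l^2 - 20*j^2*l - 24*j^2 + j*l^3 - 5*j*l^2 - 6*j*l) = 1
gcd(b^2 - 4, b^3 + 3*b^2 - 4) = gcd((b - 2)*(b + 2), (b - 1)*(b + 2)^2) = b + 2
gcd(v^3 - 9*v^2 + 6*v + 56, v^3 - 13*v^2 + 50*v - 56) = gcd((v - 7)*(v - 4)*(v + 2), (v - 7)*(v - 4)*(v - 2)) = v^2 - 11*v + 28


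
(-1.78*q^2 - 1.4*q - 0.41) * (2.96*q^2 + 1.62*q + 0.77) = -5.2688*q^4 - 7.0276*q^3 - 4.8522*q^2 - 1.7422*q - 0.3157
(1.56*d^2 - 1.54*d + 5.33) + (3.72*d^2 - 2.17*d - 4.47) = 5.28*d^2 - 3.71*d + 0.86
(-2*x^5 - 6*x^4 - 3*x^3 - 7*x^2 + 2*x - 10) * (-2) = 4*x^5 + 12*x^4 + 6*x^3 + 14*x^2 - 4*x + 20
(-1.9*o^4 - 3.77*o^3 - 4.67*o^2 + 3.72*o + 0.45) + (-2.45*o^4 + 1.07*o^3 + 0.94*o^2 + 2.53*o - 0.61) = -4.35*o^4 - 2.7*o^3 - 3.73*o^2 + 6.25*o - 0.16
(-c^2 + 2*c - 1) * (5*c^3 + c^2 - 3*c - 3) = -5*c^5 + 9*c^4 - 4*c^2 - 3*c + 3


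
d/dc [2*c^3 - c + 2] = 6*c^2 - 1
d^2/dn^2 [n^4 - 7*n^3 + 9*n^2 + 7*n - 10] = 12*n^2 - 42*n + 18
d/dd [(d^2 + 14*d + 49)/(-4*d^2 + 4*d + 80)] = 3*(5*d^2 + 46*d + 77)/(4*(d^4 - 2*d^3 - 39*d^2 + 40*d + 400))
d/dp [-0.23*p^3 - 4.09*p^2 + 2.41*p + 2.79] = -0.69*p^2 - 8.18*p + 2.41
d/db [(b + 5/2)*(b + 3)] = 2*b + 11/2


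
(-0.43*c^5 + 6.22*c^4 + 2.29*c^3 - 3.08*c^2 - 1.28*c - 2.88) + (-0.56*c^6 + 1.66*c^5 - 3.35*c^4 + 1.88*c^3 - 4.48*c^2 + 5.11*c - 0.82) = -0.56*c^6 + 1.23*c^5 + 2.87*c^4 + 4.17*c^3 - 7.56*c^2 + 3.83*c - 3.7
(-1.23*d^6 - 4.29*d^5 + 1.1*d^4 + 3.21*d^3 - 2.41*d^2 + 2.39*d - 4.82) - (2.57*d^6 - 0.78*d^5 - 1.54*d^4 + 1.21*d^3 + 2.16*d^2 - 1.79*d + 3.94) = -3.8*d^6 - 3.51*d^5 + 2.64*d^4 + 2.0*d^3 - 4.57*d^2 + 4.18*d - 8.76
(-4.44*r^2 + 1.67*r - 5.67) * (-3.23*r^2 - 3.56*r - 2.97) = 14.3412*r^4 + 10.4123*r^3 + 25.5557*r^2 + 15.2253*r + 16.8399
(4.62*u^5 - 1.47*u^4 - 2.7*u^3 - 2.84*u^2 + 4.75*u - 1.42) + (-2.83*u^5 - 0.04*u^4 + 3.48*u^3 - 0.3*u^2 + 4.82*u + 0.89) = 1.79*u^5 - 1.51*u^4 + 0.78*u^3 - 3.14*u^2 + 9.57*u - 0.53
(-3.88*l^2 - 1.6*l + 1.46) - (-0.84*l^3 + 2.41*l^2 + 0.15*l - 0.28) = 0.84*l^3 - 6.29*l^2 - 1.75*l + 1.74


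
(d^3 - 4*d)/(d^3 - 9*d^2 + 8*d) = (d^2 - 4)/(d^2 - 9*d + 8)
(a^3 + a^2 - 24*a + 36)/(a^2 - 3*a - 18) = (-a^3 - a^2 + 24*a - 36)/(-a^2 + 3*a + 18)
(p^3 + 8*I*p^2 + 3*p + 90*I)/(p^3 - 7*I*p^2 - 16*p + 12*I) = (p^2 + 11*I*p - 30)/(p^2 - 4*I*p - 4)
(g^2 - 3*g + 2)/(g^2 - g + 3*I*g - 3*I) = (g - 2)/(g + 3*I)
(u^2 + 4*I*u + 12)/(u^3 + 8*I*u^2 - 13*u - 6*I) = (u - 2*I)/(u^2 + 2*I*u - 1)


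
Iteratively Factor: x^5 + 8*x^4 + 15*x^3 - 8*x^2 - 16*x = (x + 1)*(x^4 + 7*x^3 + 8*x^2 - 16*x) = (x + 1)*(x + 4)*(x^3 + 3*x^2 - 4*x) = (x - 1)*(x + 1)*(x + 4)*(x^2 + 4*x) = x*(x - 1)*(x + 1)*(x + 4)*(x + 4)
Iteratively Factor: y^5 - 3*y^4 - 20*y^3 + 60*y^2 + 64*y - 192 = (y - 3)*(y^4 - 20*y^2 + 64) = (y - 3)*(y + 4)*(y^3 - 4*y^2 - 4*y + 16) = (y - 3)*(y - 2)*(y + 4)*(y^2 - 2*y - 8) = (y - 3)*(y - 2)*(y + 2)*(y + 4)*(y - 4)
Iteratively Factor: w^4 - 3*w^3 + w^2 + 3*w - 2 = (w - 1)*(w^3 - 2*w^2 - w + 2) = (w - 2)*(w - 1)*(w^2 - 1) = (w - 2)*(w - 1)*(w + 1)*(w - 1)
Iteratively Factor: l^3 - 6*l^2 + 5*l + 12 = (l - 4)*(l^2 - 2*l - 3) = (l - 4)*(l - 3)*(l + 1)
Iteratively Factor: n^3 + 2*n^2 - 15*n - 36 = (n + 3)*(n^2 - n - 12) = (n - 4)*(n + 3)*(n + 3)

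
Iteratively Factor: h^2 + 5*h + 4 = (h + 4)*(h + 1)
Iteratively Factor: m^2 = (m)*(m)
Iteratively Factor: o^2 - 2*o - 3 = (o + 1)*(o - 3)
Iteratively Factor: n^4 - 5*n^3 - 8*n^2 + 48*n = (n - 4)*(n^3 - n^2 - 12*n) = (n - 4)*(n + 3)*(n^2 - 4*n) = n*(n - 4)*(n + 3)*(n - 4)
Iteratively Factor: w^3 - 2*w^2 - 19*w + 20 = (w - 1)*(w^2 - w - 20) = (w - 1)*(w + 4)*(w - 5)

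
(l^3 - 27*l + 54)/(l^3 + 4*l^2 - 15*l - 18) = (l - 3)/(l + 1)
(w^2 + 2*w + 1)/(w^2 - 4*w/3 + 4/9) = 9*(w^2 + 2*w + 1)/(9*w^2 - 12*w + 4)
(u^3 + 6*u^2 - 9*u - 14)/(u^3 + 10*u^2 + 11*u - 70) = (u + 1)/(u + 5)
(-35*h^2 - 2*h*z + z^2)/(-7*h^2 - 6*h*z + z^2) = (5*h + z)/(h + z)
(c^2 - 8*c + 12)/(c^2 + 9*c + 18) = (c^2 - 8*c + 12)/(c^2 + 9*c + 18)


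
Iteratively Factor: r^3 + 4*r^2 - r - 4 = (r + 1)*(r^2 + 3*r - 4) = (r - 1)*(r + 1)*(r + 4)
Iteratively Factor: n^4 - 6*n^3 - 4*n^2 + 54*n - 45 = (n - 1)*(n^3 - 5*n^2 - 9*n + 45) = (n - 3)*(n - 1)*(n^2 - 2*n - 15) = (n - 5)*(n - 3)*(n - 1)*(n + 3)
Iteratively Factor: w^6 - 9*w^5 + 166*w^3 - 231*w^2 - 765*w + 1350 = (w - 5)*(w^5 - 4*w^4 - 20*w^3 + 66*w^2 + 99*w - 270) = (w - 5)*(w + 3)*(w^4 - 7*w^3 + w^2 + 63*w - 90) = (w - 5)^2*(w + 3)*(w^3 - 2*w^2 - 9*w + 18) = (w - 5)^2*(w - 2)*(w + 3)*(w^2 - 9) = (w - 5)^2*(w - 2)*(w + 3)^2*(w - 3)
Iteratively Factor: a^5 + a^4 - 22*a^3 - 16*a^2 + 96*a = (a)*(a^4 + a^3 - 22*a^2 - 16*a + 96) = a*(a + 4)*(a^3 - 3*a^2 - 10*a + 24) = a*(a + 3)*(a + 4)*(a^2 - 6*a + 8) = a*(a - 2)*(a + 3)*(a + 4)*(a - 4)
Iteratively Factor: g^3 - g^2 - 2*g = (g)*(g^2 - g - 2) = g*(g + 1)*(g - 2)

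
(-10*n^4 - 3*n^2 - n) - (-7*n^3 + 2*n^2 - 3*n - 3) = -10*n^4 + 7*n^3 - 5*n^2 + 2*n + 3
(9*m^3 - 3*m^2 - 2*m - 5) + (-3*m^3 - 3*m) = 6*m^3 - 3*m^2 - 5*m - 5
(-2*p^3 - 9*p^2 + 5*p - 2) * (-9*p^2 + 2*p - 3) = 18*p^5 + 77*p^4 - 57*p^3 + 55*p^2 - 19*p + 6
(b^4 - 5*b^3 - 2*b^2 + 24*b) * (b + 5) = b^5 - 27*b^3 + 14*b^2 + 120*b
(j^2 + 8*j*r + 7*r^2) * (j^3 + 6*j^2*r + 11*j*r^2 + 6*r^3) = j^5 + 14*j^4*r + 66*j^3*r^2 + 136*j^2*r^3 + 125*j*r^4 + 42*r^5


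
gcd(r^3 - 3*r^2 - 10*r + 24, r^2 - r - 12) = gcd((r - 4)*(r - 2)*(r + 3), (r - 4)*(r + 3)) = r^2 - r - 12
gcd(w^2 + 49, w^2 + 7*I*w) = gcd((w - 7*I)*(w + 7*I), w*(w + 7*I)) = w + 7*I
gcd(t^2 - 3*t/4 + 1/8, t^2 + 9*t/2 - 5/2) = t - 1/2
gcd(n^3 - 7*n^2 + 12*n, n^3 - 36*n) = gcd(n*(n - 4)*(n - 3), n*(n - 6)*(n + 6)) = n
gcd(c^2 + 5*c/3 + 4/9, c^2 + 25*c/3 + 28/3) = c + 4/3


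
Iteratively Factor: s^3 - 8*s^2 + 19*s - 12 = (s - 3)*(s^2 - 5*s + 4) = (s - 3)*(s - 1)*(s - 4)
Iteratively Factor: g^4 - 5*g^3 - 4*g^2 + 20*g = (g - 5)*(g^3 - 4*g) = (g - 5)*(g - 2)*(g^2 + 2*g) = g*(g - 5)*(g - 2)*(g + 2)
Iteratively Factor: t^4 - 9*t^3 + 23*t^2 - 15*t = (t)*(t^3 - 9*t^2 + 23*t - 15) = t*(t - 1)*(t^2 - 8*t + 15) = t*(t - 5)*(t - 1)*(t - 3)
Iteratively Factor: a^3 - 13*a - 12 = (a + 3)*(a^2 - 3*a - 4) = (a - 4)*(a + 3)*(a + 1)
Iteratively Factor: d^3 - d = (d - 1)*(d^2 + d) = (d - 1)*(d + 1)*(d)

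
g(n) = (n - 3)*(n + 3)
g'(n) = 2*n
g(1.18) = -7.61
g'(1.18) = 2.36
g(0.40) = -8.84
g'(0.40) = 0.80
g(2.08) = -4.67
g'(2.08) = 4.16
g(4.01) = 7.08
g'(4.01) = 8.02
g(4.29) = 9.40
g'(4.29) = 8.58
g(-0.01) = -9.00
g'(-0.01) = -0.02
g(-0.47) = -8.78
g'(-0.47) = -0.94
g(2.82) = -1.05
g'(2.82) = 5.64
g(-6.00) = 27.00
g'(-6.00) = -12.00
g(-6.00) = 27.00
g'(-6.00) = -12.00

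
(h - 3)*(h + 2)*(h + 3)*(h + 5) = h^4 + 7*h^3 + h^2 - 63*h - 90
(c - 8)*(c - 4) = c^2 - 12*c + 32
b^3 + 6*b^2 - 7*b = b*(b - 1)*(b + 7)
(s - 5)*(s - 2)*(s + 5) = s^3 - 2*s^2 - 25*s + 50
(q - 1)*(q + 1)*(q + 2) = q^3 + 2*q^2 - q - 2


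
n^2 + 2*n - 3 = (n - 1)*(n + 3)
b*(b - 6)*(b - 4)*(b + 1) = b^4 - 9*b^3 + 14*b^2 + 24*b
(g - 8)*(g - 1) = g^2 - 9*g + 8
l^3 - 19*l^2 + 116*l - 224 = (l - 8)*(l - 7)*(l - 4)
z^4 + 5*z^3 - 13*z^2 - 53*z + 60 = (z - 3)*(z - 1)*(z + 4)*(z + 5)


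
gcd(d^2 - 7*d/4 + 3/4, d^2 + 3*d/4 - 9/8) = d - 3/4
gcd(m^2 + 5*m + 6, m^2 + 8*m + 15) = m + 3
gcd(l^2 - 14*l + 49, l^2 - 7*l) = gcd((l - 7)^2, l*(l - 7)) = l - 7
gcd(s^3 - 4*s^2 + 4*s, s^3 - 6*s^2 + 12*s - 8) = s^2 - 4*s + 4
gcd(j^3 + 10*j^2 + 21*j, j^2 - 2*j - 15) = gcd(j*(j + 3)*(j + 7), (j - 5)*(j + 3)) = j + 3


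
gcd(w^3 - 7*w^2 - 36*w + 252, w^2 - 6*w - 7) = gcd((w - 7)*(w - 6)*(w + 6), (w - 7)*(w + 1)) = w - 7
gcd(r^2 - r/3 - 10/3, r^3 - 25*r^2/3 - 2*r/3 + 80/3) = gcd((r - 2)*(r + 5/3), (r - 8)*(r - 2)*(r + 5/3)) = r^2 - r/3 - 10/3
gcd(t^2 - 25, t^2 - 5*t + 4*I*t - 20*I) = t - 5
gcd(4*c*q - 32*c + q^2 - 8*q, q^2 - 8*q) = q - 8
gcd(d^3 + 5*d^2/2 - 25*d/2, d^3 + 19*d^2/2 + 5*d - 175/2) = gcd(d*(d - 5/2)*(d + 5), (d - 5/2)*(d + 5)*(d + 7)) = d^2 + 5*d/2 - 25/2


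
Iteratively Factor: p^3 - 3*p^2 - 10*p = (p - 5)*(p^2 + 2*p) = (p - 5)*(p + 2)*(p)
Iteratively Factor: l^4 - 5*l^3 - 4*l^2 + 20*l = (l + 2)*(l^3 - 7*l^2 + 10*l) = (l - 5)*(l + 2)*(l^2 - 2*l) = l*(l - 5)*(l + 2)*(l - 2)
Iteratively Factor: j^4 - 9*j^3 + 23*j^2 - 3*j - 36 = (j - 3)*(j^3 - 6*j^2 + 5*j + 12) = (j - 3)*(j + 1)*(j^2 - 7*j + 12) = (j - 3)^2*(j + 1)*(j - 4)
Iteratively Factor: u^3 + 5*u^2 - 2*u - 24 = (u + 4)*(u^2 + u - 6) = (u + 3)*(u + 4)*(u - 2)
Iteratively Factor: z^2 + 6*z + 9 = (z + 3)*(z + 3)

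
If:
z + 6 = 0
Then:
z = -6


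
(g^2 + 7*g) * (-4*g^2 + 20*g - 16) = -4*g^4 - 8*g^3 + 124*g^2 - 112*g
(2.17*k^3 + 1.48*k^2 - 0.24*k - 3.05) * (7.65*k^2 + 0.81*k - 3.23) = 16.6005*k^5 + 13.0797*k^4 - 7.6463*k^3 - 28.3073*k^2 - 1.6953*k + 9.8515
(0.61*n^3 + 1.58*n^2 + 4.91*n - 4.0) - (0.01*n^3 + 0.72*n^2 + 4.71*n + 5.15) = 0.6*n^3 + 0.86*n^2 + 0.2*n - 9.15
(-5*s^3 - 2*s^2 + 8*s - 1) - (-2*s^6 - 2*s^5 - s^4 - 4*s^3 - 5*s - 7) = 2*s^6 + 2*s^5 + s^4 - s^3 - 2*s^2 + 13*s + 6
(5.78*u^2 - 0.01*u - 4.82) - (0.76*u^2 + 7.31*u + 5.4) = 5.02*u^2 - 7.32*u - 10.22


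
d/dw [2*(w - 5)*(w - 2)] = 4*w - 14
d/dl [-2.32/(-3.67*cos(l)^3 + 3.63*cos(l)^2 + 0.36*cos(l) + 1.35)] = (25.5432*cos(l)^2 - 16.8432*cos(l) - 0.8352)*sin(l)/(-3.67*cos(l)^3 + 3.63*cos(l)^2 + 0.36*cos(l) + 1.35)^2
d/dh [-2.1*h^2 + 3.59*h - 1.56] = 3.59 - 4.2*h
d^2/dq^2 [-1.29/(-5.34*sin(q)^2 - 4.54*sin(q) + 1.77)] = (-147.140496*sin(q)^4 - 93.822732*sin(q)^3 + 145.350492*sin(q)^2 + 177.279282*sin(q) + 77.563572)/(5.34*sin(q)^2 + 4.54*sin(q) - 1.77)^3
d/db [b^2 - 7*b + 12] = 2*b - 7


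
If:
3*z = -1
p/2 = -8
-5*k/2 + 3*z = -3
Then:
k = 4/5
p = -16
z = -1/3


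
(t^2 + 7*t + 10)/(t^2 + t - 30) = (t^2 + 7*t + 10)/(t^2 + t - 30)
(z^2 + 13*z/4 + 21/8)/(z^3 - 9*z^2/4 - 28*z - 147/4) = (z + 3/2)/(z^2 - 4*z - 21)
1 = 1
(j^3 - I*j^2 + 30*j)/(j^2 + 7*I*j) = (j^2 - I*j + 30)/(j + 7*I)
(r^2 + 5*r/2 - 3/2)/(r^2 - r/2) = (r + 3)/r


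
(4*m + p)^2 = 16*m^2 + 8*m*p + p^2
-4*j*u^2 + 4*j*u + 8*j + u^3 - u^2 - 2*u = (-4*j + u)*(u - 2)*(u + 1)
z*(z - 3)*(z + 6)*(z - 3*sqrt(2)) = z^4 - 3*sqrt(2)*z^3 + 3*z^3 - 18*z^2 - 9*sqrt(2)*z^2 + 54*sqrt(2)*z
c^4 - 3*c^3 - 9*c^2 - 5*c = c*(c - 5)*(c + 1)^2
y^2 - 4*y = y*(y - 4)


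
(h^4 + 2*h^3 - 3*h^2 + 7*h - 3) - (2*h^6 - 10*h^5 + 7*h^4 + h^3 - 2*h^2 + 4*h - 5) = -2*h^6 + 10*h^5 - 6*h^4 + h^3 - h^2 + 3*h + 2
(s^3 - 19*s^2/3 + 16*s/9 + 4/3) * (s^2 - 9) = s^5 - 19*s^4/3 - 65*s^3/9 + 175*s^2/3 - 16*s - 12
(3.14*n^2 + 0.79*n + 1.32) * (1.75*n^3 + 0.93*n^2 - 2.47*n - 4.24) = 5.495*n^5 + 4.3027*n^4 - 4.7111*n^3 - 14.0373*n^2 - 6.61*n - 5.5968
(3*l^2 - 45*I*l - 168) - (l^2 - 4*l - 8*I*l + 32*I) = 2*l^2 + 4*l - 37*I*l - 168 - 32*I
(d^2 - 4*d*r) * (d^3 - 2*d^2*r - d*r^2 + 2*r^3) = d^5 - 6*d^4*r + 7*d^3*r^2 + 6*d^2*r^3 - 8*d*r^4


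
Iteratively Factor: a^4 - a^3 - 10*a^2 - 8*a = (a + 1)*(a^3 - 2*a^2 - 8*a) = a*(a + 1)*(a^2 - 2*a - 8) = a*(a - 4)*(a + 1)*(a + 2)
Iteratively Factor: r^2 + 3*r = (r)*(r + 3)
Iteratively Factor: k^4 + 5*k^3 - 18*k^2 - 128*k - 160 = (k + 2)*(k^3 + 3*k^2 - 24*k - 80) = (k + 2)*(k + 4)*(k^2 - k - 20) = (k + 2)*(k + 4)^2*(k - 5)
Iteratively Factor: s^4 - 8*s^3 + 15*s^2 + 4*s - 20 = (s + 1)*(s^3 - 9*s^2 + 24*s - 20) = (s - 5)*(s + 1)*(s^2 - 4*s + 4) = (s - 5)*(s - 2)*(s + 1)*(s - 2)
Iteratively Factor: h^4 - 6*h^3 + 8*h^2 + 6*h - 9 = (h - 3)*(h^3 - 3*h^2 - h + 3) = (h - 3)*(h - 1)*(h^2 - 2*h - 3) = (h - 3)^2*(h - 1)*(h + 1)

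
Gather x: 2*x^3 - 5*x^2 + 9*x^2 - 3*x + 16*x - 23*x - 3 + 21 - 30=2*x^3 + 4*x^2 - 10*x - 12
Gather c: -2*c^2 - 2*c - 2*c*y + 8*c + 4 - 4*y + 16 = -2*c^2 + c*(6 - 2*y) - 4*y + 20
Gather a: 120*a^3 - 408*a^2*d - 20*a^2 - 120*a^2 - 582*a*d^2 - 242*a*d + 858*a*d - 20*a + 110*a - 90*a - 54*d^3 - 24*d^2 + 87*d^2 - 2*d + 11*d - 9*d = 120*a^3 + a^2*(-408*d - 140) + a*(-582*d^2 + 616*d) - 54*d^3 + 63*d^2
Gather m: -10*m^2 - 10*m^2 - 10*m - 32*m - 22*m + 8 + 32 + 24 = -20*m^2 - 64*m + 64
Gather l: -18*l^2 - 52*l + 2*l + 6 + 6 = -18*l^2 - 50*l + 12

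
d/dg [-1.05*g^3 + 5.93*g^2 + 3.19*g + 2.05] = -3.15*g^2 + 11.86*g + 3.19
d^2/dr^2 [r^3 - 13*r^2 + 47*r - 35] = 6*r - 26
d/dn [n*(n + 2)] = 2*n + 2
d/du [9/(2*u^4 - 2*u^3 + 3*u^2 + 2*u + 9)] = 18*(-4*u^3 + 3*u^2 - 3*u - 1)/(2*u^4 - 2*u^3 + 3*u^2 + 2*u + 9)^2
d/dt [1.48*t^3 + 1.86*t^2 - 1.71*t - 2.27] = 4.44*t^2 + 3.72*t - 1.71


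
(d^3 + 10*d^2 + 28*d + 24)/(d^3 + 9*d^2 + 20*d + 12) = (d + 2)/(d + 1)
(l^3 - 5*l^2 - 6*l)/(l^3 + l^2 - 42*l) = (l + 1)/(l + 7)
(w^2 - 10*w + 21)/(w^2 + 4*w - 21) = (w - 7)/(w + 7)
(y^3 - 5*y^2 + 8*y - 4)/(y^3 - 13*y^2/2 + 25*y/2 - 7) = 2*(y - 2)/(2*y - 7)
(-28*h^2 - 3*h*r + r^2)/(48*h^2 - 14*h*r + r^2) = (-28*h^2 - 3*h*r + r^2)/(48*h^2 - 14*h*r + r^2)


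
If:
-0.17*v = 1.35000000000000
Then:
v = -7.94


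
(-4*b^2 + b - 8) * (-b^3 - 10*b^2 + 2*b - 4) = 4*b^5 + 39*b^4 - 10*b^3 + 98*b^2 - 20*b + 32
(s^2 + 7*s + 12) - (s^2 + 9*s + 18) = -2*s - 6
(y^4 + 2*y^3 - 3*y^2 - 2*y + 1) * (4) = 4*y^4 + 8*y^3 - 12*y^2 - 8*y + 4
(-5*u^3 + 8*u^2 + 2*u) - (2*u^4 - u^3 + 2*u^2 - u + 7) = -2*u^4 - 4*u^3 + 6*u^2 + 3*u - 7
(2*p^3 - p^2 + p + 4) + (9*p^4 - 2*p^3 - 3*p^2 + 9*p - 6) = 9*p^4 - 4*p^2 + 10*p - 2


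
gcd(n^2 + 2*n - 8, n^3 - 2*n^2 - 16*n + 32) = n^2 + 2*n - 8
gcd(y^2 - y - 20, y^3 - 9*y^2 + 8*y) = 1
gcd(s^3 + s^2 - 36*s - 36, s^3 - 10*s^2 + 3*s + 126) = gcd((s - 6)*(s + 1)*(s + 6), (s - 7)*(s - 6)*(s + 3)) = s - 6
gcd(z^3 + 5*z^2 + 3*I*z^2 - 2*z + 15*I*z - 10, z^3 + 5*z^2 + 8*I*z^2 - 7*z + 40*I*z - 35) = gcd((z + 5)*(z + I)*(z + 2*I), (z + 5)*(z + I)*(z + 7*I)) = z^2 + z*(5 + I) + 5*I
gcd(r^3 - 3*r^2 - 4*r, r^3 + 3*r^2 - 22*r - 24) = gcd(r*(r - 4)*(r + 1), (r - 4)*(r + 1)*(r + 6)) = r^2 - 3*r - 4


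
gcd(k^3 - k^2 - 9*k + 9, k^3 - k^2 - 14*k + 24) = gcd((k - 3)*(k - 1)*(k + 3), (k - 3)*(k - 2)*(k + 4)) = k - 3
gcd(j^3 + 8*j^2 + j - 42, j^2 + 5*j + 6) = j + 3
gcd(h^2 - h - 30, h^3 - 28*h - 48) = h - 6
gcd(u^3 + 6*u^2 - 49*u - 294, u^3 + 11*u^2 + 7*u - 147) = u + 7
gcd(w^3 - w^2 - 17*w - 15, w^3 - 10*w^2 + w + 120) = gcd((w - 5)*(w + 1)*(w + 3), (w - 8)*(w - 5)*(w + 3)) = w^2 - 2*w - 15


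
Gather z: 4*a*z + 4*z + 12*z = z*(4*a + 16)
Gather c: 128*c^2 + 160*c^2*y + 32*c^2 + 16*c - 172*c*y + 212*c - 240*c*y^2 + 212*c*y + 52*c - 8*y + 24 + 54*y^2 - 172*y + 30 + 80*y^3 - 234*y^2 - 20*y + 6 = c^2*(160*y + 160) + c*(-240*y^2 + 40*y + 280) + 80*y^3 - 180*y^2 - 200*y + 60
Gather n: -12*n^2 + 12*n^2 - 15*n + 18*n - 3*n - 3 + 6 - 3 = 0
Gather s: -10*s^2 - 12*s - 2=-10*s^2 - 12*s - 2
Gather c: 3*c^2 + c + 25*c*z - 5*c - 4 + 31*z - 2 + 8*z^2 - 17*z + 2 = 3*c^2 + c*(25*z - 4) + 8*z^2 + 14*z - 4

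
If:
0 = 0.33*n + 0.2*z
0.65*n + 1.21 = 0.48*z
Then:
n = -0.84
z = 1.38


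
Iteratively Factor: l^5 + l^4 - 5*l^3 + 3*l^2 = (l - 1)*(l^4 + 2*l^3 - 3*l^2) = (l - 1)^2*(l^3 + 3*l^2) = (l - 1)^2*(l + 3)*(l^2) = l*(l - 1)^2*(l + 3)*(l)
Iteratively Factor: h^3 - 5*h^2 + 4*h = (h)*(h^2 - 5*h + 4) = h*(h - 4)*(h - 1)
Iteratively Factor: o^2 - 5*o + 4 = (o - 4)*(o - 1)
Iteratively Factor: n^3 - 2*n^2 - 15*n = (n + 3)*(n^2 - 5*n) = (n - 5)*(n + 3)*(n)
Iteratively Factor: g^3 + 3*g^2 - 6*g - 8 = (g - 2)*(g^2 + 5*g + 4) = (g - 2)*(g + 1)*(g + 4)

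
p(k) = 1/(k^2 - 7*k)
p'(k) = (7 - 2*k)/(k^2 - 7*k)^2 = (7 - 2*k)/(k^2*(k - 7)^2)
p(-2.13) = 0.05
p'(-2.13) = 0.03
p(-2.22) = 0.05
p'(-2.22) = 0.03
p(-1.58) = 0.07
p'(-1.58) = 0.06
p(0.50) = -0.31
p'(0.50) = 0.57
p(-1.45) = 0.08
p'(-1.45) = 0.07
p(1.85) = -0.10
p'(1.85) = 0.04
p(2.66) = -0.09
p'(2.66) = 0.01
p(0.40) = -0.38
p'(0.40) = 0.89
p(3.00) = -0.08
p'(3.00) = 0.01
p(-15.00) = 0.00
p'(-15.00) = 0.00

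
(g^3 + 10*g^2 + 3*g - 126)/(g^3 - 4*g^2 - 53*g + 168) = (g + 6)/(g - 8)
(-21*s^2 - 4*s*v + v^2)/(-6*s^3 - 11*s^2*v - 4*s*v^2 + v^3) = (21*s^2 + 4*s*v - v^2)/(6*s^3 + 11*s^2*v + 4*s*v^2 - v^3)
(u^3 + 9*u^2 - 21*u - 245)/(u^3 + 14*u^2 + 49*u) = (u - 5)/u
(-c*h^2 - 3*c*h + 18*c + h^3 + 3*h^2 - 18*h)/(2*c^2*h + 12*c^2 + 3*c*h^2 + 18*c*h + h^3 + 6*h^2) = (-c*h + 3*c + h^2 - 3*h)/(2*c^2 + 3*c*h + h^2)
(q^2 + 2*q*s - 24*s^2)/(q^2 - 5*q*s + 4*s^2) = (q + 6*s)/(q - s)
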